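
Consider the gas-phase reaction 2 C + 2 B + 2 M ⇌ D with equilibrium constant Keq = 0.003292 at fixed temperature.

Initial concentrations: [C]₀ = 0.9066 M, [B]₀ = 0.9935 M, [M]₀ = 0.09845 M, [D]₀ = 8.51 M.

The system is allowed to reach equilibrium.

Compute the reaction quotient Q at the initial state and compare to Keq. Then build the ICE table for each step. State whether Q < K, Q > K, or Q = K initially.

Q₀ = 1082 vs Keq = 0.003292 ⇒ Q>K, reverse
Step 1:
                    C           B           M           D
  init         0.9066      0.9935     0.09845        8.51
  Δ             2.947       2.947       2.947      -1.473
  eq            3.853        3.94       3.045       7.037
  solve Keq expr → x = -1.473; check Q = 0.003292

Q₀ = 1082; Q > K (proceeds reverse)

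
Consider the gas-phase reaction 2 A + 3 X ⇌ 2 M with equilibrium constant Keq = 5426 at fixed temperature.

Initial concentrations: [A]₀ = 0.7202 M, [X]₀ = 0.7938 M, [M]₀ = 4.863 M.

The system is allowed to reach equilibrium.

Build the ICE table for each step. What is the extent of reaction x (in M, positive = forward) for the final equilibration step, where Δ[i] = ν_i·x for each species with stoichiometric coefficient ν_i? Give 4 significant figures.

Q₀ = 91.15 vs Keq = 5426 ⇒ Q<K, forward
Step 1:
                  A         X         M
  init       0.7202    0.7938     4.863
  Δ           -0.32     -0.48      0.32
  eq         0.4002    0.3138     5.183
  solve Keq expr → x = 0.16; check Q = 5426

x = 0.16 M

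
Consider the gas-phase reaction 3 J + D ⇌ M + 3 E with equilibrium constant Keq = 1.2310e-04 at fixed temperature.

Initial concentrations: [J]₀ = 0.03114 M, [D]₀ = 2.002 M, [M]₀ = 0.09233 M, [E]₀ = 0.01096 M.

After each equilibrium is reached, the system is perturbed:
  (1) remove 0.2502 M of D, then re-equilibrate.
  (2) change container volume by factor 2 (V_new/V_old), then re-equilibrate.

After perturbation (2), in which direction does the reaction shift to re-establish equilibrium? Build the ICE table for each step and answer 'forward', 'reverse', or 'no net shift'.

Q₀ = 0.002011 vs Keq = 1.2310e-04 ⇒ Q>K, reverse
Step 1:
                   J          D          M          E
  init       0.03114      2.002    0.09233    0.01096
  Δ         0.005798   0.001933  -0.001933  -0.005798
  eq         0.03694      2.004     0.0904   0.005162
  solve Keq expr → x = -0.001933; check Q = 1.2310e-04
Then remove 0.2502 M of D.
Step 2:
                   J          D          M          E
  init       0.03694      1.754     0.0904   0.005162
  Δ       1.9687e-04 6.5622e-05 -6.5622e-05 -1.9687e-04
  eq         0.03714      1.754    0.09033   0.004965
  solve Keq expr → x = -6.5622e-05; check Q = 1.2310e-04
Then change container volume by factor 2 (V_new/V_old).
Step 3:
                   J          D          M          E
  init       0.01857     0.8769    0.04517   0.002482
  Δ                0          0          0          0
  eq         0.01857     0.8769    0.04517   0.002482
  solve Keq expr → x = 0; check Q = 1.2310e-04

Direction: no net shift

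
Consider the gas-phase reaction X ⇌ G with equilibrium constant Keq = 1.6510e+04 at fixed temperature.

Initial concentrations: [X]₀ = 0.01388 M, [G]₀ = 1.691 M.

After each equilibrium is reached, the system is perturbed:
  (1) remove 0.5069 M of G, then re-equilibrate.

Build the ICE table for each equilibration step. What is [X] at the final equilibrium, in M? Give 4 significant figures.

Q₀ = 121.8 vs Keq = 1.6510e+04 ⇒ Q<K, forward
Step 1:
                  X         G
  I         0.01388     1.691
  C        -0.01378   0.01378
  E       1.0326e-04     1.705
  solve Keq expr → x = 0.01378; check Q = 1.6510e+04
Then remove 0.5069 M of G.
Step 2:
                  X         G
  I       1.0326e-04     1.198
  C       -3.0701e-05 3.0701e-05
  E       7.2556e-05     1.198
  solve Keq expr → x = 3.0701e-05; check Q = 1.6510e+04

[X]_eq = 7.2556e-05 M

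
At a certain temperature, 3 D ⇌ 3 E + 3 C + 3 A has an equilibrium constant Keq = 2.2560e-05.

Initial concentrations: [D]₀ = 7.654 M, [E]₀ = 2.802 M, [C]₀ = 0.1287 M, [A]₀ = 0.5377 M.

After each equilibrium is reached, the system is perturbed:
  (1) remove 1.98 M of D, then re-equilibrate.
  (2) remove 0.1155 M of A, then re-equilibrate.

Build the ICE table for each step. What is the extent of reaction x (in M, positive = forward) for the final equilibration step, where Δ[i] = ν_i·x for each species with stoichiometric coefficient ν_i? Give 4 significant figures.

x = 0.007517 M

Q₀ = 1.6259e-05 vs Keq = 2.2560e-05 ⇒ Q<K, forward
Step 1:
                  D         E         C         A
  I           7.654     2.802    0.1287    0.5377
  C        -0.01116   0.01116   0.01116   0.01116
  E           7.643     2.813    0.1399    0.5489
  solve Keq expr → x = 0.003721; check Q = 2.2560e-05
Then remove 1.98 M of D.
Step 2:
                  D         E         C         A
  I           5.663     2.813    0.1399    0.5489
  C          0.0288   -0.0288   -0.0288   -0.0288
  E           5.692     2.784    0.1111    0.5201
  solve Keq expr → x = -0.009601; check Q = 2.2560e-05
Then remove 0.1155 M of A.
Step 3:
                  D         E         C         A
  I           5.692     2.784    0.1111    0.4046
  C        -0.02255   0.02255   0.02255   0.02255
  E           5.669     2.807    0.1336    0.4271
  solve Keq expr → x = 0.007517; check Q = 2.2560e-05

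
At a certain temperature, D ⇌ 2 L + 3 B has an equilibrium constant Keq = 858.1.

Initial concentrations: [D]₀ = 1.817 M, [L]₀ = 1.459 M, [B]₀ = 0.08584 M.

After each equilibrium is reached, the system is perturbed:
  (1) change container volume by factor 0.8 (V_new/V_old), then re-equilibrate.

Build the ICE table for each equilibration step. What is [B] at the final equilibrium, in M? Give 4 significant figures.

[B]_eq = 3.715 M

Q₀ = 7.4101e-04 vs Keq = 858.1 ⇒ Q<K, forward
Step 1:
                    D           L           B
  init          1.817       1.459     0.08584
  Δ            -1.133       2.266       3.399
  eq           0.6841       3.725       3.485
  solve Keq expr → x = 1.133; check Q = 858.1
Then change container volume by factor 0.8 (V_new/V_old).
Step 2:
                    D           L           B
  init         0.8551       4.656       4.356
  Δ            0.2135     -0.4271     -0.6406
  eq            1.069       4.229       3.715
  solve Keq expr → x = -0.2135; check Q = 858.1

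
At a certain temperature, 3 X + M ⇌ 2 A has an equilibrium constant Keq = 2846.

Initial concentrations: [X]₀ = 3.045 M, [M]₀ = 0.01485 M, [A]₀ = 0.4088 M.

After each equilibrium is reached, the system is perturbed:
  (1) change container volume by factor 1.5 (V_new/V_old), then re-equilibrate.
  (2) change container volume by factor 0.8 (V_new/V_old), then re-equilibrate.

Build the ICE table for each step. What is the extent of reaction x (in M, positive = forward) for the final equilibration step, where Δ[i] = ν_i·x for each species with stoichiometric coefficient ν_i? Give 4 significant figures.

Q₀ = 0.3986 vs Keq = 2846 ⇒ Q<K, forward
Step 1:
                  X         M         A
  init        3.045   0.01485    0.4088
  Δ        -0.04454  -0.01485   0.02969
  eq              3 2.5011e-06    0.4385
  solve Keq expr → x = 0.01485; check Q = 2846
Then change container volume by factor 1.5 (V_new/V_old).
Step 2:
                  X         M         A
  init            2 1.6674e-06    0.2923
  Δ       6.2523e-06 2.0841e-06 -4.1682e-06
  eq              2 3.7515e-06    0.2923
  solve Keq expr → x = -2.0841e-06; check Q = 2846
Then change container volume by factor 0.8 (V_new/V_old).
Step 3:
                  X         M         A
  init          2.5 4.6894e-06    0.3654
  Δ       -5.0643e-06 -1.6881e-06 3.3762e-06
  eq            2.5 3.0013e-06    0.3654
  solve Keq expr → x = 1.6881e-06; check Q = 2846

x = 1.6881e-06 M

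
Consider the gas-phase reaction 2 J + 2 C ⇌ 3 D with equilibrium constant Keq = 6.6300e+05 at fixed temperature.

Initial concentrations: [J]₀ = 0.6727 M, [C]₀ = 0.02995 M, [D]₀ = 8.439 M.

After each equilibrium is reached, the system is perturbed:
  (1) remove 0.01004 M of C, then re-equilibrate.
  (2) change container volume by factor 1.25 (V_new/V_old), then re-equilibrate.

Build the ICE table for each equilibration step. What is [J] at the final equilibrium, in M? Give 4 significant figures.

[J]_eq = 0.5604 M

Q₀ = 1.4806e+06 vs Keq = 6.6300e+05 ⇒ Q>K, reverse
Step 1:
                  J         C         D
  Initial    0.6727   0.02995     8.439
  Change    0.01375   0.01375  -0.02062
  Equil      0.6864    0.0437     8.418
  solve Keq expr → x = -0.006875; check Q = 6.6300e+05
Then remove 0.01004 M of C.
Step 2:
                  J         C         D
  Initial    0.6864   0.03366     8.418
  Change   0.009345  0.009345  -0.01402
  Equil      0.6958     0.043     8.404
  solve Keq expr → x = -0.004673; check Q = 6.6300e+05
Then change container volume by factor 1.25 (V_new/V_old).
Step 3:
                  J         C         D
  Initial    0.5566    0.0344     6.723
  Change   0.003755  0.003755 -0.005633
  Equil      0.5604   0.03816     6.718
  solve Keq expr → x = -0.001878; check Q = 6.6300e+05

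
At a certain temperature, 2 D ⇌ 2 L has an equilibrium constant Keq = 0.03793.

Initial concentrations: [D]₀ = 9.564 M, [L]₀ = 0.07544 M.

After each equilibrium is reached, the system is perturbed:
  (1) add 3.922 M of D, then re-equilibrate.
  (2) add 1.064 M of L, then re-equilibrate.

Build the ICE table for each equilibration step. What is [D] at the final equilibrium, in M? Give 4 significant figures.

Q₀ = 6.2219e-05 vs Keq = 0.03793 ⇒ Q<K, forward
Step 1:
                   D          L
  Initial      9.564    0.07544
  Change      -1.496      1.496
  Equil        8.068      1.571
  solve Keq expr → x = 0.7479; check Q = 0.03793
Then add 3.922 M of D.
Step 2:
                   D          L
  Initial      11.99      1.571
  Change     -0.6393     0.6393
  Equil        11.35      2.211
  solve Keq expr → x = 0.3197; check Q = 0.03793
Then add 1.064 M of L.
Step 3:
                   D          L
  Initial      11.35      3.275
  Change      0.8906    -0.8906
  Equil        12.24      2.384
  solve Keq expr → x = -0.4453; check Q = 0.03793

[D]_eq = 12.24 M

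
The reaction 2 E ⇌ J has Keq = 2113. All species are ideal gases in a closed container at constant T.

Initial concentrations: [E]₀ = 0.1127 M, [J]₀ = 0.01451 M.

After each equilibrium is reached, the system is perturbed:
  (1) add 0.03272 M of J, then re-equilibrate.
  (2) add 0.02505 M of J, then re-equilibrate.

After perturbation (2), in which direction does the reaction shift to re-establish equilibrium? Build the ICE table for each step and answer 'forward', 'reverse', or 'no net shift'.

Direction: reverse

Q₀ = 1.142 vs Keq = 2113 ⇒ Q<K, forward
Step 1:
                   E          J
  I           0.1127    0.01451
  C           -0.107    0.05351
  E         0.005674    0.06802
  solve Keq expr → x = 0.05351; check Q = 2113
Then add 0.03272 M of J.
Step 2:
                   E          J
  I         0.005674     0.1007
  C          0.00121 -6.0514e-04
  E         0.006884     0.1001
  solve Keq expr → x = -6.0514e-04; check Q = 2113
Then add 0.02505 M of J.
Step 3:
                   E          J
  I         0.006884     0.1252
  C       8.0072e-04 -4.0036e-04
  E         0.007685     0.1248
  solve Keq expr → x = -4.0036e-04; check Q = 2113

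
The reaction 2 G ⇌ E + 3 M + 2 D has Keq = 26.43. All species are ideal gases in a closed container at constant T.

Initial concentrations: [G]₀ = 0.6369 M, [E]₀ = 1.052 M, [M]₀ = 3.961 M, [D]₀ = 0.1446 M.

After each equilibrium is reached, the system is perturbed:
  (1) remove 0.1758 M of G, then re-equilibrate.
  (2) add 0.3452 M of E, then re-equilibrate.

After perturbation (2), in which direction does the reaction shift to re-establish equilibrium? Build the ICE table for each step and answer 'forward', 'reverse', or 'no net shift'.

Q₀ = 3.37 vs Keq = 26.43 ⇒ Q<K, forward
Step 1:
                   G          E          M          D
  I           0.6369      1.052      3.961     0.1446
  C          -0.1392    0.06958     0.2088     0.1392
  E           0.4977      1.122       4.17     0.2838
  solve Keq expr → x = 0.06958; check Q = 26.43
Then remove 0.1758 M of G.
Step 2:
                   G          E          M          D
  I           0.3219      1.122       4.17     0.2838
  C          0.05758   -0.02879   -0.08637   -0.05758
  E           0.3795      1.093      4.083     0.2262
  solve Keq expr → x = -0.02879; check Q = 26.43
Then add 0.3452 M of E.
Step 3:
                   G          E          M          D
  I           0.3795      1.438      4.083     0.2262
  C          0.01737  -0.008683   -0.02605   -0.01737
  E           0.3969      1.429      4.057     0.2088
  solve Keq expr → x = -0.008683; check Q = 26.43

Direction: reverse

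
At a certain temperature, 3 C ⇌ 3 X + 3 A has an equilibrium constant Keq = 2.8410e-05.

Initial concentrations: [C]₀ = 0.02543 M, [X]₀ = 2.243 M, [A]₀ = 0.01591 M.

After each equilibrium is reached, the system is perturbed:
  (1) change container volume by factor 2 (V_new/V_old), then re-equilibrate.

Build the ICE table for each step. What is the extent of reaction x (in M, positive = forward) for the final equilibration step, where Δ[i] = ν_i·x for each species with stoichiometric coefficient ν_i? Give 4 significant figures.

x = 9.0575e-05 M

Q₀ = 2.763 vs Keq = 2.8410e-05 ⇒ Q>K, reverse
Step 1:
                    C           X           A
  Initial     0.02543       2.243     0.01591
  Change      0.01535    -0.01535    -0.01535
  Equil       0.04078       2.228  5.5861e-04
  solve Keq expr → x = -0.005117; check Q = 2.8410e-05
Then change container volume by factor 2 (V_new/V_old).
Step 2:
                    C           X           A
  Initial     0.02039       1.114  2.7930e-04
  Change  -2.7172e-04  2.7172e-04  2.7172e-04
  Equil       0.02012       1.114  5.5103e-04
  solve Keq expr → x = 9.0575e-05; check Q = 2.8410e-05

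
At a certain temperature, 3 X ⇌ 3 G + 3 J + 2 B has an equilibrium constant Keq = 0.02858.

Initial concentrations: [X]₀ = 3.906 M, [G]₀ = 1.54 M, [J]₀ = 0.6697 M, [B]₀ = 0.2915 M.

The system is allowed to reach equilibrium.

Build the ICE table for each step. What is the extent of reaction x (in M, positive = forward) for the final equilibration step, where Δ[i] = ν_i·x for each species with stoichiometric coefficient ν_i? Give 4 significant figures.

Q₀ = 0.001564 vs Keq = 0.02858 ⇒ Q<K, forward
Step 1:
                  X         G         J         B
  init        3.906      1.54    0.6697    0.2915
  Δ         -0.2971    0.2971    0.2971    0.1981
  eq          3.609     1.837    0.9668    0.4896
  solve Keq expr → x = 0.09905; check Q = 0.02858

x = 0.09905 M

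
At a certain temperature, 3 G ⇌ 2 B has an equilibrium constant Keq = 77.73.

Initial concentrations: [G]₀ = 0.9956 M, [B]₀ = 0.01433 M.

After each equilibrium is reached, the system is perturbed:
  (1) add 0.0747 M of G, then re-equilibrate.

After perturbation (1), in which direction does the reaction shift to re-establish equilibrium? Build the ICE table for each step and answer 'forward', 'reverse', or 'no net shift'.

Q₀ = 2.0808e-04 vs Keq = 77.73 ⇒ Q<K, forward
Step 1:
                    G           B
  Initial      0.9956     0.01433
  Change      -0.8344      0.5563
  Equil        0.1612      0.5706
  solve Keq expr → x = 0.2781; check Q = 77.73
Then add 0.0747 M of G.
Step 2:
                    G           B
  Initial      0.2359      0.5706
  Change     -0.06646     0.04431
  Equil        0.1694      0.6149
  solve Keq expr → x = 0.02215; check Q = 77.73

Direction: forward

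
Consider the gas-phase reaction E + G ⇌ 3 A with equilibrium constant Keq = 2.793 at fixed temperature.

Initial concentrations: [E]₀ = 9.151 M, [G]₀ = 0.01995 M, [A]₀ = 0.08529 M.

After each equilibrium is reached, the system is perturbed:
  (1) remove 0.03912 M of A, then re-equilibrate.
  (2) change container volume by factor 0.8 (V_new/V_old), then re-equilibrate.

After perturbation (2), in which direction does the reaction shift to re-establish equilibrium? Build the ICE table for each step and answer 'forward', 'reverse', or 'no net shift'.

Q₀ = 0.003398 vs Keq = 2.793 ⇒ Q<K, forward
Step 1:
                    E           G           A
  I             9.151     0.01995     0.08529
  C          -0.01983    -0.01983     0.05949
  E             9.131  1.1900e-04      0.1448
  solve Keq expr → x = 0.01983; check Q = 2.793
Then remove 0.03912 M of A.
Step 2:
                    E           G           A
  I             9.131  1.1900e-04      0.1057
  C       -7.2459e-05 -7.2459e-05  2.1738e-04
  E             9.131  4.6543e-05      0.1059
  solve Keq expr → x = 7.2459e-05; check Q = 2.793
Then change container volume by factor 0.8 (V_new/V_old).
Step 3:
                    E           G           A
  I             11.41  5.8178e-05      0.1324
  C        1.4473e-05  1.4473e-05 -4.3419e-05
  E             11.41  7.2651e-05      0.1323
  solve Keq expr → x = -1.4473e-05; check Q = 2.793

Direction: reverse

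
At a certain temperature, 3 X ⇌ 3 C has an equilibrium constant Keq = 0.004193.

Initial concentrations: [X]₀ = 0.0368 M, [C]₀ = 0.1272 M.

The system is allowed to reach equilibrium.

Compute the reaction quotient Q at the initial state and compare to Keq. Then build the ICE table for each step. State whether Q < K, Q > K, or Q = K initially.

Q₀ = 41.3; Q > K (proceeds reverse)

Q₀ = 41.3 vs Keq = 0.004193 ⇒ Q>K, reverse
Step 1:
                    X           C
  init         0.0368      0.1272
  Δ            0.1044     -0.1044
  eq           0.1412     0.02277
  solve Keq expr → x = -0.03481; check Q = 0.004193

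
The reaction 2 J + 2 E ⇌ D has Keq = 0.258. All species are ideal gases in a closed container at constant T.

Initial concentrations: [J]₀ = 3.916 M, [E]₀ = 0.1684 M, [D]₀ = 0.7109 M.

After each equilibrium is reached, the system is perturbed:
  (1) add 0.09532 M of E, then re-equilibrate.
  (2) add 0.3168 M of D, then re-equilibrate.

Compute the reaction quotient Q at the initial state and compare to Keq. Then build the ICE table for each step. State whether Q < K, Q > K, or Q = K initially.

Q₀ = 1.635; Q > K (proceeds reverse)

Q₀ = 1.635 vs Keq = 0.258 ⇒ Q>K, reverse
Step 1:
                  J         E         D
  init        3.916    0.1684    0.7109
  Δ          0.2044    0.2044   -0.1022
  eq           4.12    0.3728    0.6087
  solve Keq expr → x = -0.1022; check Q = 0.258
Then add 0.09532 M of E.
Step 2:
                  J         E         D
  init         4.12    0.4681    0.6087
  Δ        -0.07651  -0.07651   0.03826
  eq          4.044    0.3916     0.647
  solve Keq expr → x = 0.03826; check Q = 0.258
Then add 0.3168 M of D.
Step 3:
                  J         E         D
  init        4.044    0.3916    0.9638
  Δ         0.06969   0.06969  -0.03484
  eq          4.114    0.4613    0.9289
  solve Keq expr → x = -0.03484; check Q = 0.258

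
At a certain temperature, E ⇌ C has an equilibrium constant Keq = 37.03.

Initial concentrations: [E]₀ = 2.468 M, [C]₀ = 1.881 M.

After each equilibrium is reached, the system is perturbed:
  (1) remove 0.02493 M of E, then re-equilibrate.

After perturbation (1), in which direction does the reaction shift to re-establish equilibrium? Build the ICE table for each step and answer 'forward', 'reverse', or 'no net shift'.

Q₀ = 0.7622 vs Keq = 37.03 ⇒ Q<K, forward
Step 1:
                  E         C
  init        2.468     1.881
  Δ          -2.354     2.354
  eq         0.1144     4.235
  solve Keq expr → x = 2.354; check Q = 37.03
Then remove 0.02493 M of E.
Step 2:
                  E         C
  init      0.08943     4.235
  Δ         0.02427  -0.02427
  eq         0.1137      4.21
  solve Keq expr → x = -0.02427; check Q = 37.03

Direction: reverse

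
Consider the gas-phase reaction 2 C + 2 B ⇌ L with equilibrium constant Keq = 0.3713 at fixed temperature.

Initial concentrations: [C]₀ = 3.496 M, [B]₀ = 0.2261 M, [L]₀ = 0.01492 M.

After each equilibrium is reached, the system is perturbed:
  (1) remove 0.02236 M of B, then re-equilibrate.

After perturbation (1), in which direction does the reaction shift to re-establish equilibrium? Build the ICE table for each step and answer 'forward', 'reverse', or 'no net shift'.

Q₀ = 0.02388 vs Keq = 0.3713 ⇒ Q<K, forward
Step 1:
                    C           B           L
  I             3.496      0.2261     0.01492
  C            -0.102      -0.102     0.05098
  E             3.394      0.1241      0.0659
  solve Keq expr → x = 0.05098; check Q = 0.3713
Then remove 0.02236 M of B.
Step 2:
                    C           B           L
  I             3.394      0.1018      0.0659
  C           0.01472     0.01472   -0.007359
  E             3.409      0.1165     0.05855
  solve Keq expr → x = -0.007359; check Q = 0.3713

Direction: reverse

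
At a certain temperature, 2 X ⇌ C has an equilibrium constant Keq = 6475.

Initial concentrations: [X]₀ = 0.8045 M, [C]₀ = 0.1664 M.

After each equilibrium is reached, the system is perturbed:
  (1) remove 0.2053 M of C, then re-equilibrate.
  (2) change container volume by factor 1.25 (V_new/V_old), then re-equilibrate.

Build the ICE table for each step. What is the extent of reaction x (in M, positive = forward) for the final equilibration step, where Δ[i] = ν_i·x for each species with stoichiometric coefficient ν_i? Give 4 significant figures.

x = -3.4983e-04 M

Q₀ = 0.2571 vs Keq = 6475 ⇒ Q<K, forward
Step 1:
                  X         C
  Initial    0.8045    0.1664
  Change    -0.7952    0.3976
  Equil    0.009333     0.564
  solve Keq expr → x = 0.3976; check Q = 6475
Then remove 0.2053 M of C.
Step 2:
                  X         C
  Initial  0.009333    0.3587
  Change   -0.00188 9.4015e-04
  Equil    0.007453    0.3596
  solve Keq expr → x = 9.4015e-04; check Q = 6475
Then change container volume by factor 1.25 (V_new/V_old).
Step 3:
                  X         C
  Initial  0.005962    0.2877
  Change  6.9967e-04 -3.4983e-04
  Equil    0.006662    0.2873
  solve Keq expr → x = -3.4983e-04; check Q = 6475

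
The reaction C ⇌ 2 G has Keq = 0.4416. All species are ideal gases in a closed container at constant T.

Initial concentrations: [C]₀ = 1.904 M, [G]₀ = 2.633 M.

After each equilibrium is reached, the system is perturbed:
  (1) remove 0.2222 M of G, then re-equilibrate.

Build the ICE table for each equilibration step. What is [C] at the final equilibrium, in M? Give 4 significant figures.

Q₀ = 3.641 vs Keq = 0.4416 ⇒ Q>K, reverse
Step 1:
                  C         G
  Initial     1.904     2.633
  Change     0.7729    -1.546
  Equil       2.677     1.087
  solve Keq expr → x = -0.7729; check Q = 0.4416
Then remove 0.2222 M of G.
Step 2:
                  C         G
  Initial     2.677     0.865
  Change    -0.1008    0.2015
  Equil       2.576     1.067
  solve Keq expr → x = 0.1008; check Q = 0.4416

[C]_eq = 2.576 M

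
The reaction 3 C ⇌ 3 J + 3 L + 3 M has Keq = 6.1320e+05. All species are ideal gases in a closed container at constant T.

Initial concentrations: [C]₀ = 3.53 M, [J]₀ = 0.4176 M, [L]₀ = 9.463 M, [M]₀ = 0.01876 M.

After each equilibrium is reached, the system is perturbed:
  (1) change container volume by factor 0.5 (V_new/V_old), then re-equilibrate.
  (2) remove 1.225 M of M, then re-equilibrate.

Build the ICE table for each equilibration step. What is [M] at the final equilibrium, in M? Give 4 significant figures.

[M]_eq = 2.619 M

Q₀ = 9.2628e-06 vs Keq = 6.1320e+05 ⇒ Q<K, forward
Step 1:
                  C         J         L         M
  init         3.53    0.4176     9.463   0.01876
  Δ          -2.497     2.497     2.497     2.497
  eq          1.033     2.915     11.96     2.516
  solve Keq expr → x = 0.8325; check Q = 6.1320e+05
Then change container volume by factor 0.5 (V_new/V_old).
Step 2:
                  C         J         L         M
  init        2.065      5.83     23.92     5.032
  Δ           1.647    -1.647    -1.647    -1.647
  eq          3.712     4.183     22.27     3.385
  solve Keq expr → x = -0.5491; check Q = 6.1320e+05
Then remove 1.225 M of M.
Step 3:
                  C         J         L         M
  init        3.712     4.183     22.27      2.16
  Δ          -0.459     0.459     0.459     0.459
  eq          3.253     4.642     22.73     2.619
  solve Keq expr → x = 0.153; check Q = 6.1320e+05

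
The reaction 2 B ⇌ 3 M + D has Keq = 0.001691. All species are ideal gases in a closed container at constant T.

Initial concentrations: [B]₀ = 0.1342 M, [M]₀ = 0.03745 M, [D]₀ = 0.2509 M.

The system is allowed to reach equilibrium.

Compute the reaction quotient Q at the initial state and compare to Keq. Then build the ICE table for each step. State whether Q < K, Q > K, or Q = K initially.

Q₀ = 7.3173e-04; Q < K (proceeds forward)

Q₀ = 7.3173e-04 vs Keq = 0.001691 ⇒ Q<K, forward
Step 1:
                    B           M           D
  init         0.1342     0.03745      0.2509
  Δ         -0.006778     0.01017    0.003389
  eq           0.1274     0.04762      0.2543
  solve Keq expr → x = 0.003389; check Q = 0.001691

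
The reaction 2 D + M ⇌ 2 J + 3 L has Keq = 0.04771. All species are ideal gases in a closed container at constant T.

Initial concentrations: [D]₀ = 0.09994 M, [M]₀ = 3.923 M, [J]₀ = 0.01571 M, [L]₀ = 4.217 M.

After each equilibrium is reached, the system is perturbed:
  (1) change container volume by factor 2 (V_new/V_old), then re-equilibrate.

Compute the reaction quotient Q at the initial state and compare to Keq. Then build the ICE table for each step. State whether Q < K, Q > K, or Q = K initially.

Q₀ = 0.4724; Q > K (proceeds reverse)

Q₀ = 0.4724 vs Keq = 0.04771 ⇒ Q>K, reverse
Step 1:
                   D          M          J          L
  init       0.09994      3.923    0.01571      4.217
  Δ          0.01018   0.005088   -0.01018   -0.01526
  eq          0.1101      3.928   0.005535      4.202
  solve Keq expr → x = -0.005088; check Q = 0.04771
Then change container volume by factor 2 (V_new/V_old).
Step 2:
                   D          M          J          L
  init       0.05506      1.964   0.002767      2.101
  Δ          -0.0025   -0.00125     0.0025    0.00375
  eq         0.05256      1.963   0.005268      2.105
  solve Keq expr → x = 0.00125; check Q = 0.04771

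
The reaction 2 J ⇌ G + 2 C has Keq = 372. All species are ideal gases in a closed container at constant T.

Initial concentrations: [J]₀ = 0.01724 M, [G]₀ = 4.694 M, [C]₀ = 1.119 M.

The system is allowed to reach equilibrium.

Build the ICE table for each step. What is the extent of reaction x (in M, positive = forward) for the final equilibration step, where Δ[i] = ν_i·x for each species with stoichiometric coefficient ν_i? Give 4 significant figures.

x = -0.04849 M

Q₀ = 1.9776e+04 vs Keq = 372 ⇒ Q>K, reverse
Step 1:
                  J         G         C
  Initial   0.01724     4.694     1.119
  Change    0.09697  -0.04849  -0.09697
  Equil      0.1142     4.646     1.022
  solve Keq expr → x = -0.04849; check Q = 372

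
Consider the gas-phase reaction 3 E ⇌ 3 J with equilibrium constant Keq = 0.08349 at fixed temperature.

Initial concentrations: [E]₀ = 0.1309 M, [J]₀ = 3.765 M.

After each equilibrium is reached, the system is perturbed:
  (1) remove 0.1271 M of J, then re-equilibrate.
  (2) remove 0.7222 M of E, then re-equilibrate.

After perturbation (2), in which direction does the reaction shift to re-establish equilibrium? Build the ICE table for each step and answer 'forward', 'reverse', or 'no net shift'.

Direction: reverse

Q₀ = 2.3794e+04 vs Keq = 0.08349 ⇒ Q>K, reverse
Step 1:
                  E         J
  I          0.1309     3.765
  C            2.58     -2.58
  E           2.711     1.185
  solve Keq expr → x = -0.86; check Q = 0.08349
Then remove 0.1271 M of J.
Step 2:
                  E         J
  I           2.711     1.058
  C        -0.08844   0.08844
  E           2.623     1.146
  solve Keq expr → x = 0.02948; check Q = 0.08349
Then remove 0.7222 M of E.
Step 3:
                  E         J
  I             1.9     1.146
  C          0.2196   -0.2196
  E            2.12    0.9266
  solve Keq expr → x = -0.07322; check Q = 0.08349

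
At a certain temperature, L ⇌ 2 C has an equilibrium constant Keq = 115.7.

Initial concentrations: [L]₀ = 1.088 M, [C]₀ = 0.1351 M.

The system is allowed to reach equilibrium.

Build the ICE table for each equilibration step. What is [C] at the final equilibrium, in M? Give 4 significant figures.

[C]_eq = 2.225 M

Q₀ = 0.01678 vs Keq = 115.7 ⇒ Q<K, forward
Step 1:
                    L           C
  init          1.088      0.1351
  Δ            -1.045        2.09
  eq          0.04281       2.225
  solve Keq expr → x = 1.045; check Q = 115.7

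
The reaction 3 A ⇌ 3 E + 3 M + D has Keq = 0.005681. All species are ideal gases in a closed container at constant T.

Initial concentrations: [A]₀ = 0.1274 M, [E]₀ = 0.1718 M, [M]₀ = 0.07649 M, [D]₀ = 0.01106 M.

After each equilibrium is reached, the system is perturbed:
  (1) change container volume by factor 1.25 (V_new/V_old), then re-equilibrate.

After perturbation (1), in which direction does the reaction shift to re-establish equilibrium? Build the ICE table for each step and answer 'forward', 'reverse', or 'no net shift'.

Direction: forward

Q₀ = 1.2138e-05 vs Keq = 0.005681 ⇒ Q<K, forward
Step 1:
                   A          E          M          D
  init        0.1274     0.1718    0.07649    0.01106
  Δ         -0.06624    0.06624    0.06624    0.02208
  eq         0.06116      0.238     0.1427    0.03314
  solve Keq expr → x = 0.02208; check Q = 0.005681
Then change container volume by factor 1.25 (V_new/V_old).
Step 2:
                   A          E          M          D
  init       0.04893     0.1904     0.1142    0.02651
  Δ        -0.007472   0.007472   0.007472   0.002491
  eq         0.04146     0.1979     0.1217      0.029
  solve Keq expr → x = 0.002491; check Q = 0.005681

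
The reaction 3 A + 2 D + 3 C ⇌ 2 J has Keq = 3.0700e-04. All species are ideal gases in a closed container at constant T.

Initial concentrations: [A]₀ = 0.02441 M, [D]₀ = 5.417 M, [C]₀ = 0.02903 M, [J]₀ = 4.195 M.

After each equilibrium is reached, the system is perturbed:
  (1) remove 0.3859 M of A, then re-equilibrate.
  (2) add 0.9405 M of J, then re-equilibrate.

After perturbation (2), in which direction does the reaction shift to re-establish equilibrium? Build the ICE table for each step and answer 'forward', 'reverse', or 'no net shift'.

Direction: reverse

Q₀ = 1.6854e+09 vs Keq = 3.0700e-04 ⇒ Q>K, reverse
Step 1:
                  A         D         C         J
  Initial   0.02441     5.417   0.02903     4.195
  Change      2.654     1.769     2.654    -1.769
  Equil       2.678     7.186     2.683     2.426
  solve Keq expr → x = -0.8847; check Q = 3.0700e-04
Then remove 0.3859 M of A.
Step 2:
                  A         D         C         J
  Initial     2.293     7.186     2.683     2.426
  Change     0.1505    0.1003    0.1505   -0.1003
  Equil       2.443     7.287     2.834     2.325
  solve Keq expr → x = -0.05017; check Q = 3.0700e-04
Then add 0.9405 M of J.
Step 3:
                  A         D         C         J
  Initial     2.443     7.287     2.834     3.266
  Change     0.2438    0.1626    0.2438   -0.1626
  Equil       2.687     7.449     3.077     3.103
  solve Keq expr → x = -0.08128; check Q = 3.0700e-04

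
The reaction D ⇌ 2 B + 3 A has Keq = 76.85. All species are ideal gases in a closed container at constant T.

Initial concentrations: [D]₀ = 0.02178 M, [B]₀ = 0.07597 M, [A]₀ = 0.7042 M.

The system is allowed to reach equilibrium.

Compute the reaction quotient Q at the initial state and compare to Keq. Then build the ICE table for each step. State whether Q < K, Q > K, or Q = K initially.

Q₀ = 0.09254 vs Keq = 76.85 ⇒ Q<K, forward
Step 1:
                    D           B           A
  Initial     0.02178     0.07597      0.7042
  Change      -0.0217     0.04339     0.06509
  Equil    8.4401e-05      0.1194      0.7693
  solve Keq expr → x = 0.0217; check Q = 76.85

Q₀ = 0.09254; Q < K (proceeds forward)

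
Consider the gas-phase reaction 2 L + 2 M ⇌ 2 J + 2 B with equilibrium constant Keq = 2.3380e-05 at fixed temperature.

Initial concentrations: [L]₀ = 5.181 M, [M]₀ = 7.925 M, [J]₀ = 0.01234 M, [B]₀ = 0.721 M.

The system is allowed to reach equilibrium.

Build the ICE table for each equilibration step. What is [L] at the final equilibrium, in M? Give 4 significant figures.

Q₀ = 4.6954e-08 vs Keq = 2.3380e-05 ⇒ Q<K, forward
Step 1:
                   L          M          J          B
  init         5.181      7.925    0.01234      0.721
  Δ           -0.192     -0.192      0.192      0.192
  eq           4.989      7.733     0.2043      0.913
  solve Keq expr → x = 0.09599; check Q = 2.3380e-05

[L]_eq = 4.989 M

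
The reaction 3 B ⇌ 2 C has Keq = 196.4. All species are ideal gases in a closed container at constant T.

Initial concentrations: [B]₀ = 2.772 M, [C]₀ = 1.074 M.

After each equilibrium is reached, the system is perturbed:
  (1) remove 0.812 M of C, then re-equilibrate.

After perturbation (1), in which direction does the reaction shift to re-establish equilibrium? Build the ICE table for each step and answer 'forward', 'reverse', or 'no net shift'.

Q₀ = 0.05415 vs Keq = 196.4 ⇒ Q<K, forward
Step 1:
                    B           C
  init          2.772       1.074
  Δ            -2.438       1.626
  eq           0.3335         2.7
  solve Keq expr → x = 0.8128; check Q = 196.4
Then remove 0.812 M of C.
Step 2:
                    B           C
  init         0.3335       1.888
  Δ          -0.06667     0.04445
  eq           0.2669       1.932
  solve Keq expr → x = 0.02222; check Q = 196.4

Direction: forward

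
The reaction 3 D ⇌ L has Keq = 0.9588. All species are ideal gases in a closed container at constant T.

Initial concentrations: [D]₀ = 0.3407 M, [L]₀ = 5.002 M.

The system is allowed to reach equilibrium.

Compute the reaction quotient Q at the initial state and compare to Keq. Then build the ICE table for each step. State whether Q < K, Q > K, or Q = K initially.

Q₀ = 126.5; Q > K (proceeds reverse)

Q₀ = 126.5 vs Keq = 0.9588 ⇒ Q>K, reverse
Step 1:
                    D           L
  I            0.3407       5.002
  C              1.34     -0.4468
  E             1.681       4.555
  solve Keq expr → x = -0.4468; check Q = 0.9588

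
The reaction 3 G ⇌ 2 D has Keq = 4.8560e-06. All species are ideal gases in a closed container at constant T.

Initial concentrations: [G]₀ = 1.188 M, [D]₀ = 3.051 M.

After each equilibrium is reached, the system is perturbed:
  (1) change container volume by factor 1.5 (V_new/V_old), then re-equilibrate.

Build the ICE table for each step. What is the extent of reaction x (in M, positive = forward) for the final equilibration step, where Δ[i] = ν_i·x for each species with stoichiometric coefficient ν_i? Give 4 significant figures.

Q₀ = 5.552 vs Keq = 4.8560e-06 ⇒ Q>K, reverse
Step 1:
                    G           D
  init          1.188       3.051
  Δ             4.531      -3.021
  eq            5.719     0.03014
  solve Keq expr → x = -1.51; check Q = 4.8560e-06
Then change container volume by factor 1.5 (V_new/V_old).
Step 2:
                    G           D
  init          3.813     0.02009
  Δ          0.005478   -0.003652
  eq            3.818     0.01644
  solve Keq expr → x = -0.001826; check Q = 4.8560e-06

x = -0.001826 M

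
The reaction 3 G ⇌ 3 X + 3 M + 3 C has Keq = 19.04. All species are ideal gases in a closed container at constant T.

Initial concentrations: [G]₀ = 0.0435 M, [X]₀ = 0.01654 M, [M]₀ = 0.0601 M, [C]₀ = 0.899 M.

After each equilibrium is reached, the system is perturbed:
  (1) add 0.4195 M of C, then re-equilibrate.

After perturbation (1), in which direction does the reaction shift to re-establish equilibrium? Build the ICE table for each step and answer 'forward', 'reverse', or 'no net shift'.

Q₀ = 8.6704e-06 vs Keq = 19.04 ⇒ Q<K, forward
Step 1:
                   G          X          M          C
  I           0.0435    0.01654     0.0601      0.899
  C         -0.04143    0.04143    0.04143    0.04143
  E         0.002073    0.05797     0.1015     0.9404
  solve Keq expr → x = 0.01381; check Q = 19.04
Then add 0.4195 M of C.
Step 2:
                   G          X          M          C
  I         0.002073    0.05797     0.1015       1.36
  C       8.5376e-04 -8.5376e-04 -8.5376e-04 -8.5376e-04
  E         0.002926    0.05711     0.1007      1.359
  solve Keq expr → x = -2.8459e-04; check Q = 19.04

Direction: reverse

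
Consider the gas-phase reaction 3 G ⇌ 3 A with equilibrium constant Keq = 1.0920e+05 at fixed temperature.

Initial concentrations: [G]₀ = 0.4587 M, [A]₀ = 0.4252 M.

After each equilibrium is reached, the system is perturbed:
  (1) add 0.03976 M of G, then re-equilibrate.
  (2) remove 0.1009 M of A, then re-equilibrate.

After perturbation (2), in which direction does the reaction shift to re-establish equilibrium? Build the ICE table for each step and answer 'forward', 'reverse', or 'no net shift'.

Direction: forward

Q₀ = 0.7965 vs Keq = 1.0920e+05 ⇒ Q<K, forward
Step 1:
                  G         A
  init       0.4587    0.4252
  Δ         -0.4406    0.4406
  eq        0.01811    0.8658
  solve Keq expr → x = 0.1469; check Q = 1.0920e+05
Then add 0.03976 M of G.
Step 2:
                  G         A
  init      0.05787    0.8658
  Δ        -0.03895   0.03895
  eq        0.01893    0.9047
  solve Keq expr → x = 0.01298; check Q = 1.0920e+05
Then remove 0.1009 M of A.
Step 3:
                  G         A
  init      0.01893    0.8038
  Δ       -0.002068  0.002068
  eq        0.01686    0.8059
  solve Keq expr → x = 6.8924e-04; check Q = 1.0920e+05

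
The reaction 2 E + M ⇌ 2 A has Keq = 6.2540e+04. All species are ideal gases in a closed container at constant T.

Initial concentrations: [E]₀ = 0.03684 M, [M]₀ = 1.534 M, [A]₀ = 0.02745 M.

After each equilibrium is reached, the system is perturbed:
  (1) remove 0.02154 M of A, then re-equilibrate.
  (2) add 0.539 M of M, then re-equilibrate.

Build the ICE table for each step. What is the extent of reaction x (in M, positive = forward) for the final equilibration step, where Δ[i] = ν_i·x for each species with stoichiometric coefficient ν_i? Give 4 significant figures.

Q₀ = 0.3619 vs Keq = 6.2540e+04 ⇒ Q<K, forward
Step 1:
                    E           M           A
  Initial     0.03684       1.534     0.02745
  Change     -0.03663    -0.01832     0.03663
  Equil    2.0814e-04       1.516     0.06408
  solve Keq expr → x = 0.01832; check Q = 6.2540e+04
Then remove 0.02154 M of A.
Step 2:
                    E           M           A
  Initial  2.0814e-04       1.516     0.04254
  Change  -6.9734e-05 -3.4867e-05  6.9734e-05
  Equil    1.3840e-04       1.516     0.04261
  solve Keq expr → x = 3.4867e-05; check Q = 6.2540e+04
Then add 0.539 M of M.
Step 3:
                    E           M           A
  Initial  1.3840e-04       2.055     0.04261
  Change  -1.9478e-05 -9.7388e-06  1.9478e-05
  Equil    1.1893e-04       2.055     0.04263
  solve Keq expr → x = 9.7388e-06; check Q = 6.2540e+04

x = 9.7388e-06 M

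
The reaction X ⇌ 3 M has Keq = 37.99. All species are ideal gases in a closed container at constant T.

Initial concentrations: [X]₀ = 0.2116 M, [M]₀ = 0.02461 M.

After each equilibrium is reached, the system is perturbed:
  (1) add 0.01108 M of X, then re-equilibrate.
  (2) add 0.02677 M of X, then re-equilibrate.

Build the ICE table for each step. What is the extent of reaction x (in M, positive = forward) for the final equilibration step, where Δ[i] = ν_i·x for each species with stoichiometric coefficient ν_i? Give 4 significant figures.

x = 0.02395 M

Q₀ = 7.0440e-05 vs Keq = 37.99 ⇒ Q<K, forward
Step 1:
                   X          M
  I           0.2116    0.02461
  C          -0.2047     0.6142
  E         0.006862     0.6388
  solve Keq expr → x = 0.2047; check Q = 37.99
Then add 0.01108 M of X.
Step 2:
                   X          M
  I          0.01794     0.6388
  C         -0.01006    0.03018
  E         0.007882      0.669
  solve Keq expr → x = 0.01006; check Q = 37.99
Then add 0.02677 M of X.
Step 3:
                   X          M
  I          0.03465      0.669
  C         -0.02395    0.07184
  E           0.0107     0.7408
  solve Keq expr → x = 0.02395; check Q = 37.99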